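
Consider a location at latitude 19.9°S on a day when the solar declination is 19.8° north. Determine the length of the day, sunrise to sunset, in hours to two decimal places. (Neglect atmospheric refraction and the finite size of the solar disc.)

cos H_s = −tan(-19.9°) · tan(19.8°) = 0.1303, so H_s = arccos(0.1303) = 82.51°.
Day length = 2 H_s / 15° h⁻¹ = 165.02° / 15 = 11.001 h.

11.00 hours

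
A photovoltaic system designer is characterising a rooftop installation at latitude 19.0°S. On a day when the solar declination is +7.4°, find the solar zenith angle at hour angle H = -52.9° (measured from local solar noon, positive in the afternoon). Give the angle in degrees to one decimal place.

cos θ_z = sin φ sin δ + cos φ cos δ cos H = (-0.3256)(0.1288) + (0.9455)(0.9917)(0.6032) = 0.5237.
θ_z = arccos(0.5237) = 58.42°.

58.4°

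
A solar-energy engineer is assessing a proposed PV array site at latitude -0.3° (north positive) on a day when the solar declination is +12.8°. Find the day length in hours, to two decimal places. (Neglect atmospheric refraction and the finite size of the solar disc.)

The sunset hour angle satisfies cos H_s = −tan φ tan δ = 0.0012, giving H_s = 89.93°.
Day length = 2 H_s / 15° h⁻¹ = 179.86° / 15 = 11.991 h.

11.99 hours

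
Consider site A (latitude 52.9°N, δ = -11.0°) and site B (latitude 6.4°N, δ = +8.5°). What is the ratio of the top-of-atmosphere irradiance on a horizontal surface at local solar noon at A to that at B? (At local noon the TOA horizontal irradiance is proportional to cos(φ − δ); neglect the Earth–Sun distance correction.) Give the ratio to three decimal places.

A: cos θ_z = cos(52.9° − (-11.0°)) = 0.4399.
B: cos θ_z = cos(6.4° − (8.5°)) = 0.9993.
Ratio A/B = 0.4399 / 0.9993 = 0.4402.

0.440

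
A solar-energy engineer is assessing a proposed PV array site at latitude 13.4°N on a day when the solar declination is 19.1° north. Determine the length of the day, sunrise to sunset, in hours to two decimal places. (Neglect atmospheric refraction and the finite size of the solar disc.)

−tan φ tan δ = −(0.2382)(0.3463) = -0.0825; H_s = arccos(-0.0825) = 94.73°.
Day length = 2 H_s / 15° h⁻¹ = 189.46° / 15 = 12.631 h.

12.63 hours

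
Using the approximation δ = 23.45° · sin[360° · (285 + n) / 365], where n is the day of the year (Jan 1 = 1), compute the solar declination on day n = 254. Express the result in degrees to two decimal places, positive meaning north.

+3.42°

360 × (285 + 254) / 365 = 531.616°; sin(531.616°) = 0.1458.
δ = 23.45 × 0.1458 = 3.419° ≈ +3.42°.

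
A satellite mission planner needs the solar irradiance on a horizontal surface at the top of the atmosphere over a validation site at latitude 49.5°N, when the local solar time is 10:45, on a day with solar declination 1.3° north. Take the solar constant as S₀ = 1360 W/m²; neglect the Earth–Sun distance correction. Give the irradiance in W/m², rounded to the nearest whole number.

Hour angle H = 15° × (10.75 − 12) = -18.75°.
With φ = 49.5°, δ = 1.3°, H = -18.75°: sin φ sin δ = 0.0173, cos φ cos δ cos H = 0.6148, so cos θ_z = 0.6321.
Top-of-atmosphere irradiance = S₀ cos θ_z = 1360 × 0.6321 = 859.66 W/m².

860 W/m²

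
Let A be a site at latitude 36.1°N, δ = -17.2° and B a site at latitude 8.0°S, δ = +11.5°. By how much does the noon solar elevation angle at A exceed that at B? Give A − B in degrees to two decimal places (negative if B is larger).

-33.80°

A: 90° − |36.1 − (-17.2)| = 36.70°.
B: 90° − |-8.0 − (11.5)| = 70.50°.
A − B = 36.70 − 70.50 = -33.80°.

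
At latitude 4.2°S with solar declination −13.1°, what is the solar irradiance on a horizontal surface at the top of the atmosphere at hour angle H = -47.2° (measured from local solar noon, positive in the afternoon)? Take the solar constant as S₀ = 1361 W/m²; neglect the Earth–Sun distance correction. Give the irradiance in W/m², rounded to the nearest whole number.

cos θ_z = sin φ sin δ + cos φ cos δ cos H = (-0.0732)(-0.2267) + (0.9973)(0.9740)(0.6794) = 0.6765.
Top-of-atmosphere irradiance = S₀ cos θ_z = 1361 × 0.6765 = 920.72 W/m².

921 W/m²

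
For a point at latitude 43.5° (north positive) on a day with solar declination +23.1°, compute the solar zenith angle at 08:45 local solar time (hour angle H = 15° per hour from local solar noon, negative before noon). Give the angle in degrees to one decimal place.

Hour angle H = 15° × (8.75 − 12) = -48.75°.
cos θ_z = sin φ sin δ + cos φ cos δ cos H = (0.6884)(0.3923) + (0.7254)(0.9198)(0.6593) = 0.7100.
θ_z = arccos(0.7100) = 44.77°.

44.8°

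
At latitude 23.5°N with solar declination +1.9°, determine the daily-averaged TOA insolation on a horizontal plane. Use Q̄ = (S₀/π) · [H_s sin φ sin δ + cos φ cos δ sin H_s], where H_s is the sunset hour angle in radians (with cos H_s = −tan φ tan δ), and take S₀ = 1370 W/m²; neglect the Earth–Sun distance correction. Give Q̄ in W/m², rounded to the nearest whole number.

cos H_s = −tan(23.5°) · tan(1.9°) = -0.0144, so H_s = arccos(-0.0144) = 90.83°. In radians, H_s = 1.5853.
H_s sin φ sin δ = 1.5853 × 0.3987 × 0.0332 = 0.0210.
cos φ cos δ sin H_s = 0.9171 × 0.9995 × 0.9999 = 0.9165.
Q̄ = (1370/π) × (0.0210 + 0.9165) = 436.08 × 0.9375 = 408.82 W/m².

409 W/m²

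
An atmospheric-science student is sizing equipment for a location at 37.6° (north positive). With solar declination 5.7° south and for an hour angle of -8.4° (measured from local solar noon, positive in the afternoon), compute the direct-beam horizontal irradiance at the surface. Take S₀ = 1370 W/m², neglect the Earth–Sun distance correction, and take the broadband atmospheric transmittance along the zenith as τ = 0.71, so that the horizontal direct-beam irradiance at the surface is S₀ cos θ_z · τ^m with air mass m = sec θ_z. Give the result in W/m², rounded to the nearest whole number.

With φ = 37.6°, δ = -5.7°, H = -8.40°: sin φ sin δ = -0.0606, cos φ cos δ cos H = 0.7799, so cos θ_z = 0.7193.
Air mass m = 1/cos θ_z = 1/0.7193 = 1.390; τ^m = 0.71^1.390 = 0.6212.
Surface direct beam = 1370 × 0.7193 × 0.6212 = 612.16 W/m².

612 W/m²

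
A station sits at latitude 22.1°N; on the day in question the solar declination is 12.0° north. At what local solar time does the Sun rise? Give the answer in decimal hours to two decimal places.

5.67 h

cos H_s = −tan(22.1°) · tan(12.0°) = -0.0863, so H_s = arccos(-0.0863) = 94.95°.
Sunrise is at 12 − H_s/15 = 12 − 6.330 = 5.670 h local solar time.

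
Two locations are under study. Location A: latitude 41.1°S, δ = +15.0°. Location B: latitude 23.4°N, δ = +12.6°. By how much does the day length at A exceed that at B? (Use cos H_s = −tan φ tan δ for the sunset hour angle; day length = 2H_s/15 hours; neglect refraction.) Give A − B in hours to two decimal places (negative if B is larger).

A: H_s = arccos(−tan -41.1° · tan 15.0°) = 76.48°, so 2H_s/15 = 10.1973 h.
B: H_s = arccos(−tan 23.4° · tan 12.6°) = 95.55°, so 2H_s/15 = 12.7400 h.
A − B = 10.1973 − 12.7400 = -2.5427 h.

-2.54 h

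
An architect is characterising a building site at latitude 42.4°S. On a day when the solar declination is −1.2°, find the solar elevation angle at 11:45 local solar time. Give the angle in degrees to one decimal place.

48.7°

Hour angle H = 15° × (11.75 − 12) = -3.75°.
cos θ_z = sin φ sin δ + cos φ cos δ cos H = (-0.6743)(-0.0209) + (0.7385)(0.9998)(0.9979) = 0.7509.
θ_z = arccos(0.7509) = 41.33°, so the elevation is 90° − 41.33° = 48.67°.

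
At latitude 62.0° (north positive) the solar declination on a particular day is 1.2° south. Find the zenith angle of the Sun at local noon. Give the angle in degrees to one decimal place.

63.2°

At local solar noon the hour angle is zero, so the zenith angle is |φ − δ| = |62.0° − (-1.2°)| = 63.2°.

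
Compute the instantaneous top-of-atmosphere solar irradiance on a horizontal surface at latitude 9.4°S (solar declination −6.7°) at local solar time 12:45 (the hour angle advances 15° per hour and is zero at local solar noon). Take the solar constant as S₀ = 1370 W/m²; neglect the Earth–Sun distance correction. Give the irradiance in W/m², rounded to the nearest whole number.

1343 W/m²

Hour angle H = 15° × (12.75 − 12) = 11.25°.
cos θ_z = sin(-9.4°) sin(-6.7°) + cos(-9.4°) cos(-6.7°) cos(11.25°) = 0.0191 + 0.9610 = 0.9801.
Top-of-atmosphere irradiance = S₀ cos θ_z = 1370 × 0.9801 = 1342.74 W/m².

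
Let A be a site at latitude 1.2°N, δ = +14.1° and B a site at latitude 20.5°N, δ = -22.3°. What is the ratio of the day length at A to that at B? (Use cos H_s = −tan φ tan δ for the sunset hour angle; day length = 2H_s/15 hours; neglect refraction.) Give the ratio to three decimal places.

1.112

A: H_s = arccos(−tan 1.2° · tan 14.1°) = 90.30°, so 2H_s/15 = 12.0400 h.
B: H_s = arccos(−tan 20.5° · tan -22.3°) = 81.18°, so 2H_s/15 = 10.8240 h.
Ratio A/B = 12.0400 / 10.8240 = 1.1123.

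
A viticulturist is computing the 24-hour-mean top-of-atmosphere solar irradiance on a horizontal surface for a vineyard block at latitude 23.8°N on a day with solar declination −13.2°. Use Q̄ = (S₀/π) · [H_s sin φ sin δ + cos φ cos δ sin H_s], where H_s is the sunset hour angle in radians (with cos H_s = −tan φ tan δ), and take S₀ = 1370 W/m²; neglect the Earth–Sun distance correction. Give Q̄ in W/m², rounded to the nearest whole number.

327 W/m²

cos H_s = −tan(23.8°) · tan(-13.2°) = 0.1034, so H_s = arccos(0.1034) = 84.07°. In radians, H_s = 1.4673.
H_s sin φ sin δ = 1.4673 × 0.4035 × -0.2284 = -0.1352.
cos φ cos δ sin H_s = 0.9150 × 0.9736 × 0.9946 = 0.8860.
Q̄ = (1370/π) × (-0.1352 + 0.8860) = 436.08 × 0.7508 = 327.41 W/m².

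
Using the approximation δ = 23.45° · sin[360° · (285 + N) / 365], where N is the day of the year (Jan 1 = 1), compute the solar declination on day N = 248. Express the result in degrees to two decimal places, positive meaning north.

360 × (285 + 248) / 365 = 525.699°; sin(525.699°) = 0.2470.
δ = 23.45 × 0.2470 = 5.792° ≈ +5.79°.

+5.79°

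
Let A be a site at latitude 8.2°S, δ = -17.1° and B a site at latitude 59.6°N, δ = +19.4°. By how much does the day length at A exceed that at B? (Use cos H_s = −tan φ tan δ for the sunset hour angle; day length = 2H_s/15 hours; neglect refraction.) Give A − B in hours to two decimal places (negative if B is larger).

A: H_s = arccos(−tan -8.2° · tan -17.1°) = 92.54°, so 2H_s/15 = 12.3387 h.
B: H_s = arccos(−tan 59.6° · tan 19.4°) = 126.89°, so 2H_s/15 = 16.9187 h.
A − B = 12.3387 − 16.9187 = -4.5800 h.

-4.58 h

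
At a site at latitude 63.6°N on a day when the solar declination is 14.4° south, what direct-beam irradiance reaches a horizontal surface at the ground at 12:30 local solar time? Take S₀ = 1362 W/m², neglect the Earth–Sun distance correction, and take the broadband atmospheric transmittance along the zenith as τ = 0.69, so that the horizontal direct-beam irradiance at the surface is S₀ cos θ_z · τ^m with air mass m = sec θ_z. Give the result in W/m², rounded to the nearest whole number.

45 W/m²

Hour angle H = 15° × (12.5 − 12) = 7.50°.
cos θ_z = sin(63.6°) sin(-14.4°) + cos(63.6°) cos(-14.4°) cos(7.50°) = -0.2228 + 0.4270 = 0.2042.
Air mass m = 1/cos θ_z = 1/0.2042 = 4.897; τ^m = 0.69^4.897 = 0.1625.
Surface direct beam = 1362 × 0.2042 × 0.1625 = 45.19 W/m².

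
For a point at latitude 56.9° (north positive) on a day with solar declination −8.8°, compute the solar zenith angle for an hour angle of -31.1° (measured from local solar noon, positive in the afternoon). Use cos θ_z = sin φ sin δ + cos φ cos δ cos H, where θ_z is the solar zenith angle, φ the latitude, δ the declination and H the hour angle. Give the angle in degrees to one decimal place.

70.5°

cos θ_z = sin φ sin δ + cos φ cos δ cos H = (0.8377)(-0.1530) + (0.5461)(0.9882)(0.8563) = 0.3339.
θ_z = arccos(0.3339) = 70.49°.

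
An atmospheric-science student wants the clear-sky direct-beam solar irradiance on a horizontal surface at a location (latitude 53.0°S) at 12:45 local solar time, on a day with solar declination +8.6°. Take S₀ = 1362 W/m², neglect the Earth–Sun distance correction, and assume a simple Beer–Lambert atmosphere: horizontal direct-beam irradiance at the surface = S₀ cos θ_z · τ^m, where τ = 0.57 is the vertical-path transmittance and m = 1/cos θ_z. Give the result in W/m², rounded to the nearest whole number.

Hour angle H = 15° × (12.75 − 12) = 11.25°.
cos θ_z = sin(-53.0°) sin(8.6°) + cos(-53.0°) cos(8.6°) cos(11.25°) = -0.1194 + 0.5836 = 0.4642.
Air mass m = 1/cos θ_z = 1/0.4642 = 2.154; τ^m = 0.57^2.154 = 0.2980.
Surface direct beam = 1362 × 0.4642 × 0.2980 = 188.41 W/m².

188 W/m²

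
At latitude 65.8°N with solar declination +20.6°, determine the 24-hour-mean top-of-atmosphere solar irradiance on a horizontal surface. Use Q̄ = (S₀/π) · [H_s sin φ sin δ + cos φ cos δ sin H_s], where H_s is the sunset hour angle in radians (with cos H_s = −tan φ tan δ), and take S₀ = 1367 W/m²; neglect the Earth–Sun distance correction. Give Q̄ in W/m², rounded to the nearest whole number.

cos H_s = −tan(65.8°) · tan(20.6°) = -0.8364, so H_s = arccos(-0.8364) = 146.76°. In radians, H_s = 2.5614.
H_s sin φ sin δ = 2.5614 × 0.9121 × 0.3518 = 0.8219.
cos φ cos δ sin H_s = 0.4099 × 0.9361 × 0.5482 = 0.2103.
Q̄ = (1367/π) × (0.8219 + 0.2103) = 435.13 × 1.0322 = 449.14 W/m².

449 W/m²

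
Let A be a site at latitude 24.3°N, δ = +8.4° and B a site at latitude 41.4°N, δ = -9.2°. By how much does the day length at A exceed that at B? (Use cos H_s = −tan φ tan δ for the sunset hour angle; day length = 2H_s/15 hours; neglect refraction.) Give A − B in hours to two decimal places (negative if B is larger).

+1.60 h

A: H_s = arccos(−tan 24.3° · tan 8.4°) = 93.82°, so 2H_s/15 = 12.5093 h.
B: H_s = arccos(−tan 41.4° · tan -9.2°) = 81.79°, so 2H_s/15 = 10.9053 h.
A − B = 12.5093 − 10.9053 = 1.6040 h.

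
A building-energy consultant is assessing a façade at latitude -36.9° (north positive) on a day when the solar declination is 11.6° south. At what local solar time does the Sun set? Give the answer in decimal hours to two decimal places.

The sunset hour angle satisfies cos H_s = −tan φ tan δ = -0.1541, giving H_s = 98.86°.
Sunset is at 12 + H_s/15 = 12 + 6.591 = 18.591 h local solar time.

18.59 h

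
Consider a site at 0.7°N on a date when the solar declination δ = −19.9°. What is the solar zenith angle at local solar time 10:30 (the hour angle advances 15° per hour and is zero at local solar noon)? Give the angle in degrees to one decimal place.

30.2°

Hour angle H = 15° × (10.5 − 12) = -22.50°.
cos θ_z = sin φ sin δ + cos φ cos δ cos H = (0.0122)(-0.3404) + (0.9999)(0.9403)(0.9239) = 0.8645.
θ_z = arccos(0.8645) = 30.17°.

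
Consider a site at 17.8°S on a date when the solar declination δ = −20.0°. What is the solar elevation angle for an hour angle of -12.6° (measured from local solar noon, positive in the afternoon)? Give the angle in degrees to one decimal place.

cos θ_z = sin φ sin δ + cos φ cos δ cos H = (-0.3057)(-0.3420) + (0.9521)(0.9397)(0.9759) = 0.9777.
θ_z = arccos(0.9777) = 12.12°, so the elevation is 90° − 12.12° = 77.88°.

77.9°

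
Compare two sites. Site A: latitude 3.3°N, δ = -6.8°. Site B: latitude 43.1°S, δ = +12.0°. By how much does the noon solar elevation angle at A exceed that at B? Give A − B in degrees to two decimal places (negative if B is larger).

+45.00°

A: 90° − |3.3 − (-6.8)| = 79.90°.
B: 90° − |-43.1 − (12.0)| = 34.90°.
A − B = 79.90 − 34.90 = 45.00°.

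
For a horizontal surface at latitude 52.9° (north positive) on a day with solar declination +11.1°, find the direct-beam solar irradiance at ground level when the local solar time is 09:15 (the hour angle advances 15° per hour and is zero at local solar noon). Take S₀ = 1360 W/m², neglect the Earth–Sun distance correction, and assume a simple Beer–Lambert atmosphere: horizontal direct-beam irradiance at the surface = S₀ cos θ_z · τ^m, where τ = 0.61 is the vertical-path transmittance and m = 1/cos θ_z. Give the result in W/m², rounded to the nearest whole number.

Hour angle H = 15° × (9.25 − 12) = -41.25°.
cos θ_z = sin φ sin δ + cos φ cos δ cos H = (0.7976)(0.1925) + (0.6032)(0.9813)(0.7518) = 0.5985.
Air mass m = 1/cos θ_z = 1/0.5985 = 1.671; τ^m = 0.61^1.671 = 0.4378.
Surface direct beam = 1360 × 0.5985 × 0.4378 = 356.35 W/m².

356 W/m²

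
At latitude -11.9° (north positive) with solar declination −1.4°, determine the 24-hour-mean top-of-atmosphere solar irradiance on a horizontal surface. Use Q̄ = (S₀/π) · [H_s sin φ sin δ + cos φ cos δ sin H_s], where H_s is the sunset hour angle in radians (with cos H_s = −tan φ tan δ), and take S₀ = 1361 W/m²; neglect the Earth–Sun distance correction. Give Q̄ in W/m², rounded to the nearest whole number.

427 W/m²

The sunset hour angle satisfies cos H_s = −tan φ tan δ = -0.0052, giving H_s = 90.30°. In radians, H_s = 1.5760.
H_s sin φ sin δ = 1.5760 × -0.2062 × -0.0244 = 0.0079.
cos φ cos δ sin H_s = 0.9785 × 0.9997 × 1.0000 = 0.9782.
Q̄ = (1361/π) × (0.0079 + 0.9782) = 433.22 × 0.9861 = 427.20 W/m².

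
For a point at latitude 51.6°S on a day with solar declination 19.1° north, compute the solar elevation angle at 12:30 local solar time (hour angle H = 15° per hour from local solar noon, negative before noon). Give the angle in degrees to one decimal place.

19.0°

Hour angle H = 15° × (12.5 − 12) = 7.50°.
cos θ_z = sin(-51.6°) sin(19.1°) + cos(-51.6°) cos(19.1°) cos(7.50°) = -0.2564 + 0.5819 = 0.3255.
θ_z = arccos(0.3255) = 71.00°, so the elevation is 90° − 71.00° = 19.00°.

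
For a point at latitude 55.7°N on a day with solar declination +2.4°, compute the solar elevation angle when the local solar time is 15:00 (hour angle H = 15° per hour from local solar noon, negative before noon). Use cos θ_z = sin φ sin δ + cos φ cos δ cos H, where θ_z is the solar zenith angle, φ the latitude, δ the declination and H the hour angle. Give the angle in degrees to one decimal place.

25.6°

Hour angle H = 15° × (15 − 12) = 45.00°.
With φ = 55.7°, δ = 2.4°, H = 45.00°: sin φ sin δ = 0.0346, cos φ cos δ cos H = 0.3981, so cos θ_z = 0.4327.
θ_z = arccos(0.4327) = 64.36°, so the elevation is 90° − 64.36° = 25.64°.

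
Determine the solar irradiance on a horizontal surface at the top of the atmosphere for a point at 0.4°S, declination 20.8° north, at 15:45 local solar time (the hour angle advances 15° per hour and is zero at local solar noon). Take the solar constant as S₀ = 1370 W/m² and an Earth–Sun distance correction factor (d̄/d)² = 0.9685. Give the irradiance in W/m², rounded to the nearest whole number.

686 W/m²

Hour angle H = 15° × (15.75 − 12) = 56.25°.
With φ = -0.4°, δ = 20.8°, H = 56.25°: sin φ sin δ = -0.0025, cos φ cos δ cos H = 0.5193, so cos θ_z = 0.5168.
Top-of-atmosphere irradiance = S₀ (d̄/d)² cos θ_z = 1370 × 0.9685 × 0.5168 = 685.71 W/m².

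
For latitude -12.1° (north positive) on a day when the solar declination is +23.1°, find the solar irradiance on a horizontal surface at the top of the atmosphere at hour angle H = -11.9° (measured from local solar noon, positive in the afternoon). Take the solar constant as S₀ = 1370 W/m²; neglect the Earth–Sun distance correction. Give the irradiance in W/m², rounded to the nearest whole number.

cos θ_z = sin(-12.1°) sin(23.1°) + cos(-12.1°) cos(23.1°) cos(-11.90°) = -0.0822 + 0.8801 = 0.7979.
Top-of-atmosphere irradiance = S₀ cos θ_z = 1370 × 0.7979 = 1093.12 W/m².

1093 W/m²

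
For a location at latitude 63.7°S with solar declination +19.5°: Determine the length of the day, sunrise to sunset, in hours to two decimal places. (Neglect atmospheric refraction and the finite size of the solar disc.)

−tan φ tan δ = −(-2.0233)(0.3541) = 0.7165; H_s = arccos(0.7165) = 44.23°.
Day length = 2 H_s / 15° h⁻¹ = 88.46° / 15 = 5.897 h.

5.90 hours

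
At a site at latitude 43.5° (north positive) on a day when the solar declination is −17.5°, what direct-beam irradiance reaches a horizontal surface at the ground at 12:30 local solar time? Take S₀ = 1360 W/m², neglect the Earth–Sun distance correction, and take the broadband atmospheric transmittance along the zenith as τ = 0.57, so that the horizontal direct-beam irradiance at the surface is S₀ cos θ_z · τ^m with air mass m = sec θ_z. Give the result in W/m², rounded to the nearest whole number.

201 W/m²

Hour angle H = 15° × (12.5 − 12) = 7.50°.
cos θ_z = sin φ sin δ + cos φ cos δ cos H = (0.6884)(-0.3007) + (0.7254)(0.9537)(0.9914) = 0.4789.
Air mass m = 1/cos θ_z = 1/0.4789 = 2.088; τ^m = 0.57^2.088 = 0.3092.
Surface direct beam = 1360 × 0.4789 × 0.3092 = 201.38 W/m².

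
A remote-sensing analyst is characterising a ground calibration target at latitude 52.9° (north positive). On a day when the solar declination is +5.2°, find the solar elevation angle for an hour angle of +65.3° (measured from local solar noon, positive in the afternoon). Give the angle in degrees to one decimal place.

cos θ_z = sin(52.9°) sin(5.2°) + cos(52.9°) cos(5.2°) cos(65.30°) = 0.0723 + 0.2510 = 0.3233.
θ_z = arccos(0.3233) = 71.14°, so the elevation is 90° − 71.14° = 18.86°.

18.9°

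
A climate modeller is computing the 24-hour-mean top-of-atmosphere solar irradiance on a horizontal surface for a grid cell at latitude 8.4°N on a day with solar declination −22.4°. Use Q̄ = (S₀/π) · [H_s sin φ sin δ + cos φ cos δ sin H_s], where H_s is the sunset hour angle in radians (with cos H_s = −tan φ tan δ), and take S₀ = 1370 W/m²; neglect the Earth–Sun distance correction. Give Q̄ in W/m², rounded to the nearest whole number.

361 W/m²

cos H_s = −tan(8.4°) · tan(-22.4°) = 0.0609, so H_s = arccos(0.0609) = 86.51°. In radians, H_s = 1.5099.
H_s sin φ sin δ = 1.5099 × 0.1461 × -0.3811 = -0.0841.
cos φ cos δ sin H_s = 0.9893 × 0.9245 × 0.9981 = 0.9129.
Q̄ = (1370/π) × (-0.0841 + 0.9129) = 436.08 × 0.8288 = 361.42 W/m².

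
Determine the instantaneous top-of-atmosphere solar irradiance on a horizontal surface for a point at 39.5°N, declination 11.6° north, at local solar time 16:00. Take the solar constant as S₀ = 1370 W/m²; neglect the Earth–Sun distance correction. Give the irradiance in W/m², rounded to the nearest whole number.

693 W/m²

Hour angle H = 15° × (16 − 12) = 60.00°.
cos θ_z = sin(39.5°) sin(11.6°) + cos(39.5°) cos(11.6°) cos(60.00°) = 0.1279 + 0.3779 = 0.5058.
Top-of-atmosphere irradiance = S₀ cos θ_z = 1370 × 0.5058 = 692.95 W/m².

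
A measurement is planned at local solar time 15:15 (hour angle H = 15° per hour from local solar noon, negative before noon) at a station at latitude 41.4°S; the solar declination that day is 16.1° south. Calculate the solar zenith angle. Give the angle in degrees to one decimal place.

48.8°

Hour angle H = 15° × (15.25 − 12) = 48.75°.
cos θ_z = sin φ sin δ + cos φ cos δ cos H = (-0.6613)(-0.2773) + (0.7501)(0.9608)(0.6593) = 0.6585.
θ_z = arccos(0.6585) = 48.81°.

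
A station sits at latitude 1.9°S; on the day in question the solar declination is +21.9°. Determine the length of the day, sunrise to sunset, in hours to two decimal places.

11.90 hours

−tan φ tan δ = −(-0.0332)(0.4020) = 0.0133; H_s = arccos(0.0133) = 89.24°.
Day length = 2 H_s / 15° h⁻¹ = 178.48° / 15 = 11.899 h.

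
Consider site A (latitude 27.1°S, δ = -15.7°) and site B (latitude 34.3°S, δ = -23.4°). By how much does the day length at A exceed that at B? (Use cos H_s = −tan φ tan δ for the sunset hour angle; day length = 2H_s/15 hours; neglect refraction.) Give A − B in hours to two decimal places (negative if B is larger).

-1.19 h

A: H_s = arccos(−tan -27.1° · tan -15.7°) = 98.27°, so 2H_s/15 = 13.1027 h.
B: H_s = arccos(−tan -34.3° · tan -23.4°) = 107.17°, so 2H_s/15 = 14.2893 h.
A − B = 13.1027 − 14.2893 = -1.1866 h.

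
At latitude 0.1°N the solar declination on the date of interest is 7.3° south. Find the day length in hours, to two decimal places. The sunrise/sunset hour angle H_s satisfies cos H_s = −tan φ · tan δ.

−tan φ tan δ = −(0.0017)(-0.1281) = 0.0002; H_s = arccos(0.0002) = 89.99°.
Day length = 2 H_s / 15° h⁻¹ = 179.98° / 15 = 11.999 h.

12.00 hours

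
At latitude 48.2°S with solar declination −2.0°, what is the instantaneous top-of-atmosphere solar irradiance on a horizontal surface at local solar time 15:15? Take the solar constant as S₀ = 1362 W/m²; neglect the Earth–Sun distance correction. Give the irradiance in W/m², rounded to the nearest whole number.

634 W/m²

Hour angle H = 15° × (15.25 − 12) = 48.75°.
With φ = -48.2°, δ = -2.0°, H = 48.75°: sin φ sin δ = 0.0260, cos φ cos δ cos H = 0.4392, so cos θ_z = 0.4652.
Top-of-atmosphere irradiance = S₀ cos θ_z = 1362 × 0.4652 = 633.60 W/m².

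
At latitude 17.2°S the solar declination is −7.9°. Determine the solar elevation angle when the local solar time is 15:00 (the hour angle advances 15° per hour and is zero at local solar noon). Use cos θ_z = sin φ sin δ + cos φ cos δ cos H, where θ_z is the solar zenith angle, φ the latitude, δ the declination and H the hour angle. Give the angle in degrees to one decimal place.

Hour angle H = 15° × (15 − 12) = 45.00°.
cos θ_z = sin(-17.2°) sin(-7.9°) + cos(-17.2°) cos(-7.9°) cos(45.00°) = 0.0406 + 0.6691 = 0.7097.
θ_z = arccos(0.7097) = 44.79°, so the elevation is 90° − 44.79° = 45.21°.

45.2°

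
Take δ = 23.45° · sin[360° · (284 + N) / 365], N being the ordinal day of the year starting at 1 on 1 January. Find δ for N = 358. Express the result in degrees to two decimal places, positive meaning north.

-23.41°

360 × (284 + 358) / 365 = 633.205°; sin(633.205°) = -0.9984.
δ = 23.45 × -0.9984 = -23.412° ≈ -23.41°.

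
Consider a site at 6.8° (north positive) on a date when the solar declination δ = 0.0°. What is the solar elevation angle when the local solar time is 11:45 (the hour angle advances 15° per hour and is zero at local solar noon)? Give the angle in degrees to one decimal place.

Hour angle H = 15° × (11.75 − 12) = -3.75°.
cos θ_z = sin(6.8°) sin(0.0°) + cos(6.8°) cos(0.0°) cos(-3.75°) = 0.0000 + 0.9908 = 0.9908.
θ_z = arccos(0.9908) = 7.78°, so the elevation is 90° − 7.78° = 82.22°.

82.2°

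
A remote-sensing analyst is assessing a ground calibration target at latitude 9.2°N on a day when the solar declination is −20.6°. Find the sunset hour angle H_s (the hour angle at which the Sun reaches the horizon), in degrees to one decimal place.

86.5°

cos H_s = −tan(9.2°) · tan(-20.6°) = 0.0609, so H_s = arccos(0.0609) = 86.51°.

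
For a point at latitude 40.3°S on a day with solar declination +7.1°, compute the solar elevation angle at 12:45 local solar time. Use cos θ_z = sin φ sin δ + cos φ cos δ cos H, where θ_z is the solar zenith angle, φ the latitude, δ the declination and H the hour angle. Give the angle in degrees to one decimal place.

41.5°

Hour angle H = 15° × (12.75 − 12) = 11.25°.
With φ = -40.3°, δ = 7.1°, H = 11.25°: sin φ sin δ = -0.0799, cos φ cos δ cos H = 0.7423, so cos θ_z = 0.6624.
θ_z = arccos(0.6624) = 48.52°, so the elevation is 90° − 48.52° = 41.48°.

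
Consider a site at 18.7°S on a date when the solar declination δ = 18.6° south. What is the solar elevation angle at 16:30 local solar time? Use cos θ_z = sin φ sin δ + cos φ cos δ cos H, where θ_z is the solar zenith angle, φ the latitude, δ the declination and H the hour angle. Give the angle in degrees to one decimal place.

26.5°

Hour angle H = 15° × (16.5 − 12) = 67.50°.
cos θ_z = sin φ sin δ + cos φ cos δ cos H = (-0.3206)(-0.3190) + (0.9472)(0.9478)(0.3827) = 0.4458.
θ_z = arccos(0.4458) = 63.53°, so the elevation is 90° − 63.53° = 26.47°.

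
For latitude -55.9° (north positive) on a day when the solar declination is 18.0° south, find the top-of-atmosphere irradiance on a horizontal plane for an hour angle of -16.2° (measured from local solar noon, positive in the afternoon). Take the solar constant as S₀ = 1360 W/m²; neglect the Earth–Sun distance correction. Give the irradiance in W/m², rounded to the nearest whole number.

1044 W/m²

cos θ_z = sin(-55.9°) sin(-18.0°) + cos(-55.9°) cos(-18.0°) cos(-16.20°) = 0.2559 + 0.5120 = 0.7679.
Top-of-atmosphere irradiance = S₀ cos θ_z = 1360 × 0.7679 = 1044.34 W/m².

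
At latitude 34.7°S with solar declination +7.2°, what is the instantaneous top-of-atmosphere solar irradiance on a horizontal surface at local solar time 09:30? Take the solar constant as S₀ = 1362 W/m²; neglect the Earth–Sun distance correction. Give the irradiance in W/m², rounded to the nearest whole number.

784 W/m²

Hour angle H = 15° × (9.5 − 12) = -37.50°.
With φ = -34.7°, δ = 7.2°, H = -37.50°: sin φ sin δ = -0.0713, cos φ cos δ cos H = 0.6471, so cos θ_z = 0.5758.
Top-of-atmosphere irradiance = S₀ cos θ_z = 1362 × 0.5758 = 784.24 W/m².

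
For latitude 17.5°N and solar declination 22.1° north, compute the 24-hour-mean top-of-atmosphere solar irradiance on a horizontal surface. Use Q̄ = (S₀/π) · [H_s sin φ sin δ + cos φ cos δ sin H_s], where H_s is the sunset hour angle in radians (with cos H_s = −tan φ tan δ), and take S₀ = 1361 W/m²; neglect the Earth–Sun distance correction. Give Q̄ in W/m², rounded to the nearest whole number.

463 W/m²

−tan φ tan δ = −(0.3153)(0.4061) = -0.1280; H_s = arccos(-0.1280) = 97.35°. In radians, H_s = 1.6991.
H_s sin φ sin δ = 1.6991 × 0.3007 × 0.3762 = 0.1922.
cos φ cos δ sin H_s = 0.9537 × 0.9265 × 0.9918 = 0.8764.
Q̄ = (1361/π) × (0.1922 + 0.8764) = 433.22 × 1.0686 = 462.94 W/m².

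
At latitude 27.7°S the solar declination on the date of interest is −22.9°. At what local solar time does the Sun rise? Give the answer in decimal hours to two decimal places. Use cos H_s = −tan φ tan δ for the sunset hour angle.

cos H_s = −tan(-27.7°) · tan(-22.9°) = -0.2218, so H_s = arccos(-0.2218) = 102.81°.
Sunrise is at 12 − H_s/15 = 12 − 6.854 = 5.146 h local solar time.

5.15 h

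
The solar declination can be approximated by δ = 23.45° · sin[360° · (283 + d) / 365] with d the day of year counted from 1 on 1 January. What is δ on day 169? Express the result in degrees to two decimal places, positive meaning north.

+23.39°

360 × (283 + 169) / 365 = 445.808°; sin(445.808°) = 0.9973.
δ = 23.45 × 0.9973 = 23.387° ≈ +23.39°.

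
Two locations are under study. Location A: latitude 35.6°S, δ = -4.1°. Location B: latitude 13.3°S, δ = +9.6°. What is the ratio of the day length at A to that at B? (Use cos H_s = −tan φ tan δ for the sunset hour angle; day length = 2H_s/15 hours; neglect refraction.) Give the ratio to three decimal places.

A: H_s = arccos(−tan -35.6° · tan -4.1°) = 92.94°, so 2H_s/15 = 12.3920 h.
B: H_s = arccos(−tan -13.3° · tan 9.6°) = 87.71°, so 2H_s/15 = 11.6947 h.
Ratio A/B = 12.3920 / 11.6947 = 1.0596.

1.060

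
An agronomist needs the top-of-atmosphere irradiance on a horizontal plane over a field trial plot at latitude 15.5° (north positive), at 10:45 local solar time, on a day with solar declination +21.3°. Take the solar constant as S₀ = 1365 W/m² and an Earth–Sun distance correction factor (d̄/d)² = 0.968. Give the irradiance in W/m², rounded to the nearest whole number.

1252 W/m²

Hour angle H = 15° × (10.75 − 12) = -18.75°.
With φ = 15.5°, δ = 21.3°, H = -18.75°: sin φ sin δ = 0.0971, cos φ cos δ cos H = 0.8502, so cos θ_z = 0.9473.
Top-of-atmosphere irradiance = S₀ (d̄/d)² cos θ_z = 1365 × 0.968 × 0.9473 = 1251.69 W/m².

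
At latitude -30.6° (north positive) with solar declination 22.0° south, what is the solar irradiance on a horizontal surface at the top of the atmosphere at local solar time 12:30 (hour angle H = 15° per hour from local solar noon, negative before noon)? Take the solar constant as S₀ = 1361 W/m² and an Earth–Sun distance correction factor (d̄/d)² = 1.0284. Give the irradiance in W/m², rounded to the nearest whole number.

1374 W/m²

Hour angle H = 15° × (12.5 − 12) = 7.50°.
cos θ_z = sin φ sin δ + cos φ cos δ cos H = (-0.5090)(-0.3746) + (0.8607)(0.9272)(0.9914) = 0.9818.
Top-of-atmosphere irradiance = S₀ (d̄/d)² cos θ_z = 1361 × 1.0284 × 0.9818 = 1374.18 W/m².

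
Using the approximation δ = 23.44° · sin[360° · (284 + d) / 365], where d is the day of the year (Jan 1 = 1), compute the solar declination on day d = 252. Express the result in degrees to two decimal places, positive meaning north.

360 × (284 + 252) / 365 = 528.658°; sin(528.658°) = 0.1967.
δ = 23.44 × 0.1967 = 4.611° ≈ +4.61°.

+4.61°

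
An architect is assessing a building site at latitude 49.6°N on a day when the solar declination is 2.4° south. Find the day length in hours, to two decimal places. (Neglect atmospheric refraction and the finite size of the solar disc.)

11.62 hours

cos H_s = −tan(49.6°) · tan(-2.4°) = 0.0492, so H_s = arccos(0.0492) = 87.18°.
Day length = 2 H_s / 15° h⁻¹ = 174.36° / 15 = 11.624 h.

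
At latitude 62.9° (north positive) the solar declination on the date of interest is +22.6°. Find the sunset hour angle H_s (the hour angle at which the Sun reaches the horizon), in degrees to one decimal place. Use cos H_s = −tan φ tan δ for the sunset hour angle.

The sunset hour angle satisfies cos H_s = −tan φ tan δ = -0.8134, giving H_s = 144.43°.

144.4°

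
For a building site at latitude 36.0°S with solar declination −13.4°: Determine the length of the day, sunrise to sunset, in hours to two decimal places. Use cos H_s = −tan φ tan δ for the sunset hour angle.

−tan φ tan δ = −(-0.7265)(-0.2382) = -0.1731; H_s = arccos(-0.1731) = 99.97°.
Day length = 2 H_s / 15° h⁻¹ = 199.94° / 15 = 13.329 h.

13.33 hours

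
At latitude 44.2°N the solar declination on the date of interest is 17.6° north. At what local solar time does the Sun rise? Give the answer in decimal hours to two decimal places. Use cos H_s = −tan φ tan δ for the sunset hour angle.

cos H_s = −tan(44.2°) · tan(17.6°) = -0.3085, so H_s = arccos(-0.3085) = 107.97°.
Sunrise is at 12 − H_s/15 = 12 − 7.198 = 4.802 h local solar time.

4.80 h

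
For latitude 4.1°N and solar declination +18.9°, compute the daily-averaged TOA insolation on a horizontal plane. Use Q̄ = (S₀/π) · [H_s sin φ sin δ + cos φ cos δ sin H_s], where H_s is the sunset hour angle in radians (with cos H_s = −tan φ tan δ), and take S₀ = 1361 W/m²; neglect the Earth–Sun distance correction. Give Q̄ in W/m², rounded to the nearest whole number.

425 W/m²

−tan φ tan δ = −(0.0717)(0.3424) = -0.0246; H_s = arccos(-0.0246) = 91.41°. In radians, H_s = 1.5954.
H_s sin φ sin δ = 1.5954 × 0.0715 × 0.3239 = 0.0369.
cos φ cos δ sin H_s = 0.9974 × 0.9461 × 0.9997 = 0.9434.
Q̄ = (1361/π) × (0.0369 + 0.9434) = 433.22 × 0.9803 = 424.69 W/m².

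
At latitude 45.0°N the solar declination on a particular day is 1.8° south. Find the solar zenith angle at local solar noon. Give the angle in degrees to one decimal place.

At local solar noon the hour angle is zero, so the zenith angle is |φ − δ| = |45.0° − (-1.8°)| = 46.8°.

46.8°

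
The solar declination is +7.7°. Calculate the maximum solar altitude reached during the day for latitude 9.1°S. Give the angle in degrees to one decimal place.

At local solar noon the hour angle is zero, so the elevation is 90° − |φ − δ| = 90° − |-9.1° − (7.7°)| = 90° − 16.8° = 73.2°.

73.2°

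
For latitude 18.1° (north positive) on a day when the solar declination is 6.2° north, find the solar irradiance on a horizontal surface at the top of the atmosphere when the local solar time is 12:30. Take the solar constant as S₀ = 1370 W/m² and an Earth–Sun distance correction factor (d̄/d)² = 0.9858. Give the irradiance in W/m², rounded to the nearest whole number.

1311 W/m²

Hour angle H = 15° × (12.5 − 12) = 7.50°.
cos θ_z = sin(18.1°) sin(6.2°) + cos(18.1°) cos(6.2°) cos(7.50°) = 0.0336 + 0.9369 = 0.9705.
Top-of-atmosphere irradiance = S₀ (d̄/d)² cos θ_z = 1370 × 0.9858 × 0.9705 = 1310.70 W/m².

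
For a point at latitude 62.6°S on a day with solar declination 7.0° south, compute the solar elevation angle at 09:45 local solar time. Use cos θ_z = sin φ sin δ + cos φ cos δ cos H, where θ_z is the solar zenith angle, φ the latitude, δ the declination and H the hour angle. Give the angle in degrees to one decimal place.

Hour angle H = 15° × (9.75 − 12) = -33.75°.
cos θ_z = sin φ sin δ + cos φ cos δ cos H = (-0.8878)(-0.1219) + (0.4602)(0.9925)(0.8315) = 0.4880.
θ_z = arccos(0.4880) = 60.79°, so the elevation is 90° − 60.79° = 29.21°.

29.2°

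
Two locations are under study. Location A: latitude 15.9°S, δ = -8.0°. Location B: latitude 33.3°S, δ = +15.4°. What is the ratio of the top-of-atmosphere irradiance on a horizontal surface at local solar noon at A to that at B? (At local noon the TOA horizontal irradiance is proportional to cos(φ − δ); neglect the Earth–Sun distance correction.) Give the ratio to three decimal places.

A: cos θ_z = cos(-15.9° − (-8.0°)) = 0.9905.
B: cos θ_z = cos(-33.3° − (15.4°)) = 0.6600.
Ratio A/B = 0.9905 / 0.6600 = 1.5008.

1.501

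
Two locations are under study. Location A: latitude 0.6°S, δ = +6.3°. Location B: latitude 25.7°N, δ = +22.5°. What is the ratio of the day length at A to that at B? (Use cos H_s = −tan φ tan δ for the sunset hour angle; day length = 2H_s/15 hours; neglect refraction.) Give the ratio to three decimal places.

A: H_s = arccos(−tan -0.6° · tan 6.3°) = 89.93°, so 2H_s/15 = 11.9907 h.
B: H_s = arccos(−tan 25.7° · tan 22.5°) = 101.50°, so 2H_s/15 = 13.5333 h.
Ratio A/B = 11.9907 / 13.5333 = 0.8860.

0.886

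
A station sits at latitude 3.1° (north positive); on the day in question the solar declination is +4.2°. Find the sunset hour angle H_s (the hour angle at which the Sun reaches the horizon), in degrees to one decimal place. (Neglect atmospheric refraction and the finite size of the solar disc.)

90.2°

cos H_s = −tan(3.1°) · tan(4.2°) = -0.0040, so H_s = arccos(-0.0040) = 90.23°.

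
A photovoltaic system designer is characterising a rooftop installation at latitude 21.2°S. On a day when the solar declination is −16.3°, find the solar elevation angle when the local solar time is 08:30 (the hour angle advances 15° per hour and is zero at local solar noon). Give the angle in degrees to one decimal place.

Hour angle H = 15° × (8.5 − 12) = -52.50°.
cos θ_z = sin φ sin δ + cos φ cos δ cos H = (-0.3616)(-0.2807) + (0.9323)(0.9598)(0.6088) = 0.6463.
θ_z = arccos(0.6463) = 49.74°, so the elevation is 90° − 49.74° = 40.26°.

40.3°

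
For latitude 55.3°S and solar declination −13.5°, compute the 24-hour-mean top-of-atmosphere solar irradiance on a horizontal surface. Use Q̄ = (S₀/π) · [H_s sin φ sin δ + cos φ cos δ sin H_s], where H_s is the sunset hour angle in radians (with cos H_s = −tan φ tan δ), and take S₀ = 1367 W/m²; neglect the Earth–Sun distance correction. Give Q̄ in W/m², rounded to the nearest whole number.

The sunset hour angle satisfies cos H_s = −tan φ tan δ = -0.3467, giving H_s = 110.29°. In radians, H_s = 1.9249.
H_s sin φ sin δ = 1.9249 × -0.8221 × -0.2334 = 0.3693.
cos φ cos δ sin H_s = 0.5693 × 0.9724 × 0.9380 = 0.5193.
Q̄ = (1367/π) × (0.3693 + 0.5193) = 435.13 × 0.8886 = 386.66 W/m².

387 W/m²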